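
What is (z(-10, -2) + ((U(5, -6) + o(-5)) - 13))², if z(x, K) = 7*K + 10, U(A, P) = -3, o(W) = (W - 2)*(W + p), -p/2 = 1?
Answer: 841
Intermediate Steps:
p = -2 (p = -2*1 = -2)
o(W) = (-2 + W)² (o(W) = (W - 2)*(W - 2) = (-2 + W)*(-2 + W) = (-2 + W)²)
z(x, K) = 10 + 7*K
(z(-10, -2) + ((U(5, -6) + o(-5)) - 13))² = ((10 + 7*(-2)) + ((-3 + (4 + (-5)² - 4*(-5))) - 13))² = ((10 - 14) + ((-3 + (4 + 25 + 20)) - 13))² = (-4 + ((-3 + 49) - 13))² = (-4 + (46 - 13))² = (-4 + 33)² = 29² = 841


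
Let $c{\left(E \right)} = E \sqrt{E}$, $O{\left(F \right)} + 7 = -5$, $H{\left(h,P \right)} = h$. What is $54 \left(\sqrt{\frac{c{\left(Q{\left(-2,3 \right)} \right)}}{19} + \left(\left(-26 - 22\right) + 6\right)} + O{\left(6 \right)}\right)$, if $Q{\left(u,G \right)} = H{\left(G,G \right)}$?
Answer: $-648 + \frac{54 i \sqrt{15162 - 57 \sqrt{3}}}{19} \approx -648.0 + 348.82 i$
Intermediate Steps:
$Q{\left(u,G \right)} = G$
$O{\left(F \right)} = -12$ ($O{\left(F \right)} = -7 - 5 = -12$)
$c{\left(E \right)} = E^{\frac{3}{2}}$
$54 \left(\sqrt{\frac{c{\left(Q{\left(-2,3 \right)} \right)}}{19} + \left(\left(-26 - 22\right) + 6\right)} + O{\left(6 \right)}\right) = 54 \left(\sqrt{\frac{3^{\frac{3}{2}}}{19} + \left(\left(-26 - 22\right) + 6\right)} - 12\right) = 54 \left(\sqrt{3 \sqrt{3} \cdot \frac{1}{19} + \left(-48 + 6\right)} - 12\right) = 54 \left(\sqrt{\frac{3 \sqrt{3}}{19} - 42} - 12\right) = 54 \left(\sqrt{-42 + \frac{3 \sqrt{3}}{19}} - 12\right) = 54 \left(-12 + \sqrt{-42 + \frac{3 \sqrt{3}}{19}}\right) = -648 + 54 \sqrt{-42 + \frac{3 \sqrt{3}}{19}}$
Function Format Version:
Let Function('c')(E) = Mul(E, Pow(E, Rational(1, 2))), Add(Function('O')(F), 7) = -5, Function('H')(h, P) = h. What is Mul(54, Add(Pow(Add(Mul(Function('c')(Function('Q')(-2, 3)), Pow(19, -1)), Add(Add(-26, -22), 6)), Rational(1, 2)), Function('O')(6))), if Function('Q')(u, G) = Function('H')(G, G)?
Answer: Add(-648, Mul(Rational(54, 19), I, Pow(Add(15162, Mul(-57, Pow(3, Rational(1, 2)))), Rational(1, 2)))) ≈ Add(-648.00, Mul(348.82, I))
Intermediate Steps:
Function('Q')(u, G) = G
Function('O')(F) = -12 (Function('O')(F) = Add(-7, -5) = -12)
Function('c')(E) = Pow(E, Rational(3, 2))
Mul(54, Add(Pow(Add(Mul(Function('c')(Function('Q')(-2, 3)), Pow(19, -1)), Add(Add(-26, -22), 6)), Rational(1, 2)), Function('O')(6))) = Mul(54, Add(Pow(Add(Mul(Pow(3, Rational(3, 2)), Pow(19, -1)), Add(Add(-26, -22), 6)), Rational(1, 2)), -12)) = Mul(54, Add(Pow(Add(Mul(Mul(3, Pow(3, Rational(1, 2))), Rational(1, 19)), Add(-48, 6)), Rational(1, 2)), -12)) = Mul(54, Add(Pow(Add(Mul(Rational(3, 19), Pow(3, Rational(1, 2))), -42), Rational(1, 2)), -12)) = Mul(54, Add(Pow(Add(-42, Mul(Rational(3, 19), Pow(3, Rational(1, 2)))), Rational(1, 2)), -12)) = Mul(54, Add(-12, Pow(Add(-42, Mul(Rational(3, 19), Pow(3, Rational(1, 2)))), Rational(1, 2)))) = Add(-648, Mul(54, Pow(Add(-42, Mul(Rational(3, 19), Pow(3, Rational(1, 2)))), Rational(1, 2))))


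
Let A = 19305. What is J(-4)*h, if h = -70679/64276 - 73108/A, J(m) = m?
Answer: 6063547903/310212045 ≈ 19.546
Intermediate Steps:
h = -6063547903/1240848180 (h = -70679/64276 - 73108/19305 = -6063547903/1240848180 ≈ -4.8866)
J(-4)*h = -4*(-6063547903/1240848180) = 6063547903/310212045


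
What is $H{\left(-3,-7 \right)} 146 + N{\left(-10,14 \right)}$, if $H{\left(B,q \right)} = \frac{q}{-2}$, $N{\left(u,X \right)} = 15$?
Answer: $526$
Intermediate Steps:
$H{\left(B,q \right)} = - \frac{q}{2}$ ($H{\left(B,q \right)} = q \left(- \frac{1}{2}\right) = - \frac{q}{2}$)
$H{\left(-3,-7 \right)} 146 + N{\left(-10,14 \right)} = \left(- \frac{1}{2}\right) \left(-7\right) 146 + 15 = \frac{7}{2} \cdot 146 + 15 = 511 + 15 = 526$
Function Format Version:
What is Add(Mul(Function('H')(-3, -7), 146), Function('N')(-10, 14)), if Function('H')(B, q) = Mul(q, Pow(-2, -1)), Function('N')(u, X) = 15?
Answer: 526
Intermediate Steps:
Function('H')(B, q) = Mul(Rational(-1, 2), q) (Function('H')(B, q) = Mul(q, Rational(-1, 2)) = Mul(Rational(-1, 2), q))
Add(Mul(Function('H')(-3, -7), 146), Function('N')(-10, 14)) = Add(Mul(Mul(Rational(-1, 2), -7), 146), 15) = Add(Mul(Rational(7, 2), 146), 15) = Add(511, 15) = 526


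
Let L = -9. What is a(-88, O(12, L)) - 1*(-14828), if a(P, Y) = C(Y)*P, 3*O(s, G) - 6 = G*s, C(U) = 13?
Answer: 13684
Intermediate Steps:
O(s, G) = 2 + G*s/3 (O(s, G) = 2 + (G*s)/3 = 2 + G*s/3)
a(P, Y) = 13*P
a(-88, O(12, L)) - 1*(-14828) = 13*(-88) - 1*(-14828) = -1144 + 14828 = 13684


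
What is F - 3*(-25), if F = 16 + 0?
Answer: 91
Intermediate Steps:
F = 16
F - 3*(-25) = 16 - 3*(-25) = 16 + 75 = 91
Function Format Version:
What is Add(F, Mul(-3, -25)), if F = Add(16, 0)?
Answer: 91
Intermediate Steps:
F = 16
Add(F, Mul(-3, -25)) = Add(16, Mul(-3, -25)) = Add(16, 75) = 91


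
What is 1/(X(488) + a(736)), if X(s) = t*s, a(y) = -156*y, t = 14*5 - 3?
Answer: -1/82120 ≈ -1.2177e-5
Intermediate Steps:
t = 67 (t = 70 - 3 = 67)
X(s) = 67*s
1/(X(488) + a(736)) = 1/(67*488 - 156*736) = 1/(32696 - 114816) = 1/(-82120) = -1/82120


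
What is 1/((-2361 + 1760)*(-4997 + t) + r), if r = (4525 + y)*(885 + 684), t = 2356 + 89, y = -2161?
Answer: 1/5242868 ≈ 1.9074e-7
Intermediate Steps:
t = 2445
r = 3709116 (r = (4525 - 2161)*(885 + 684) = 2364*1569 = 3709116)
1/((-2361 + 1760)*(-4997 + t) + r) = 1/((-2361 + 1760)*(-4997 + 2445) + 3709116) = 1/(-601*(-2552) + 3709116) = 1/(1533752 + 3709116) = 1/5242868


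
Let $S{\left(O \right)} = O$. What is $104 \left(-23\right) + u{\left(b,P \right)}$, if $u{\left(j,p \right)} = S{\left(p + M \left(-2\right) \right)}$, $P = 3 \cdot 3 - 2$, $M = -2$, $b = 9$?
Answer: $-2381$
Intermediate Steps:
$P = 7$ ($P = 9 - 2 = 7$)
$u{\left(j,p \right)} = 4 + p$ ($u{\left(j,p \right)} = p - -4 = p + 4 = 4 + p$)
$104 \left(-23\right) + u{\left(b,P \right)} = 104 \left(-23\right) + \left(4 + 7\right) = -2392 + 11 = -2381$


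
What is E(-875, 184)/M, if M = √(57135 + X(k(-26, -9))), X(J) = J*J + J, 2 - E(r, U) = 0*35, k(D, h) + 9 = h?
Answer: 2*√57441/57441 ≈ 0.0083449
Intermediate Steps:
k(D, h) = -9 + h
E(r, U) = 2 (E(r, U) = 2 - 0*35 = 2 - 1*0 = 2 + 0 = 2)
X(J) = J + J² (X(J) = J² + J = J + J²)
M = √57441 (M = √(57135 + (-9 - 9)*(1 + (-9 - 9))) = √(57135 - 18*(1 - 18)) = √(57135 - 18*(-17)) = √(57135 + 306) = √57441 ≈ 239.67)
E(-875, 184)/M = 2/(√57441) = 2*(√57441/57441) = 2*√57441/57441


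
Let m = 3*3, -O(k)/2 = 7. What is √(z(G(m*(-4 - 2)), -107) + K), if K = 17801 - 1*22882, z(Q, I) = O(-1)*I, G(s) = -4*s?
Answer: I*√3583 ≈ 59.858*I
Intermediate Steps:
O(k) = -14 (O(k) = -2*7 = -14)
m = 9
z(Q, I) = -14*I
K = -5081 (K = 17801 - 22882 = -5081)
√(z(G(m*(-4 - 2)), -107) + K) = √(-14*(-107) - 5081) = √(1498 - 5081) = √(-3583) = I*√3583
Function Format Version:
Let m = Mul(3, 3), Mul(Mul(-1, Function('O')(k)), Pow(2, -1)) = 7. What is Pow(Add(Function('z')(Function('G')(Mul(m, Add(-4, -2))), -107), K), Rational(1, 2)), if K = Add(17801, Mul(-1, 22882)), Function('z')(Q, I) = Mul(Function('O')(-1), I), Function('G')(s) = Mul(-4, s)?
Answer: Mul(I, Pow(3583, Rational(1, 2))) ≈ Mul(59.858, I)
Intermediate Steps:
Function('O')(k) = -14 (Function('O')(k) = Mul(-2, 7) = -14)
m = 9
Function('z')(Q, I) = Mul(-14, I)
K = -5081 (K = Add(17801, -22882) = -5081)
Pow(Add(Function('z')(Function('G')(Mul(m, Add(-4, -2))), -107), K), Rational(1, 2)) = Pow(Add(Mul(-14, -107), -5081), Rational(1, 2)) = Pow(Add(1498, -5081), Rational(1, 2)) = Pow(-3583, Rational(1, 2)) = Mul(I, Pow(3583, Rational(1, 2)))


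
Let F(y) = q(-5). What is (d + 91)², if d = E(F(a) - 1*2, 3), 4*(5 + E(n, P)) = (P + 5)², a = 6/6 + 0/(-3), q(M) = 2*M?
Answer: 10404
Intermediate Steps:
a = 1 (a = 6*(⅙) + 0*(-⅓) = 1 + 0 = 1)
F(y) = -10 (F(y) = 2*(-5) = -10)
E(n, P) = -5 + (5 + P)²/4 (E(n, P) = -5 + (P + 5)²/4 = -5 + (5 + P)²/4)
d = 11 (d = -5 + (5 + 3)²/4 = -5 + (¼)*8² = -5 + (¼)*64 = -5 + 16 = 11)
(d + 91)² = (11 + 91)² = 102² = 10404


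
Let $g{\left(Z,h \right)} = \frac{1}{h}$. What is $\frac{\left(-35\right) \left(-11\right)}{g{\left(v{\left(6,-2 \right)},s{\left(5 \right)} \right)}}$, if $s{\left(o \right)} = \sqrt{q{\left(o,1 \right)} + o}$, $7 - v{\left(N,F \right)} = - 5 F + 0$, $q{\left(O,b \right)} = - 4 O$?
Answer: $385 i \sqrt{15} \approx 1491.1 i$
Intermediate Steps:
$v{\left(N,F \right)} = 7 + 5 F$ ($v{\left(N,F \right)} = 7 - \left(- 5 F + 0\right) = 7 - - 5 F = 7 + 5 F$)
$s{\left(o \right)} = \sqrt{3} \sqrt{- o}$ ($s{\left(o \right)} = \sqrt{- 4 o + o} = \sqrt{- 3 o} = \sqrt{3} \sqrt{- o}$)
$\frac{\left(-35\right) \left(-11\right)}{g{\left(v{\left(6,-2 \right)},s{\left(5 \right)} \right)}} = \frac{\left(-35\right) \left(-11\right)}{\frac{1}{\sqrt{3} \sqrt{\left(-1\right) 5}}} = \frac{385}{\frac{1}{\sqrt{3} \sqrt{-5}}} = \frac{385}{\frac{1}{\sqrt{3} i \sqrt{5}}} = \frac{385}{\frac{1}{i \sqrt{15}}} = \frac{385}{\left(- \frac{1}{15}\right) i \sqrt{15}} = 385 i \sqrt{15}$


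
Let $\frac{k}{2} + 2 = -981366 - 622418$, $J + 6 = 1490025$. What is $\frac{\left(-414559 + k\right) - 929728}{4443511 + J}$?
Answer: $- \frac{4551859}{5933530} \approx -0.76714$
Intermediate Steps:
$J = 1490019$ ($J = -6 + 1490025 = 1490019$)
$k = -3207572$ ($k = -4 + 2 \left(-981366 - 622418\right) = -4 + 2 \left(-1603784\right) = -4 - 3207568 = -3207572$)
$\frac{\left(-414559 + k\right) - 929728}{4443511 + J} = \frac{\left(-414559 - 3207572\right) - 929728}{4443511 + 1490019} = \frac{-3622131 - 929728}{5933530} = \left(-4551859\right) \frac{1}{5933530} = - \frac{4551859}{5933530}$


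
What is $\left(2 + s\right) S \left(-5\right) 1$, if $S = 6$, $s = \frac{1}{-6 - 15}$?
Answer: $- \frac{410}{7} \approx -58.571$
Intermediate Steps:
$s = - \frac{1}{21}$ ($s = \frac{1}{-21} = - \frac{1}{21} \approx -0.047619$)
$\left(2 + s\right) S \left(-5\right) 1 = \left(2 - \frac{1}{21}\right) 6 \left(-5\right) 1 = \frac{41 \left(\left(-30\right) 1\right)}{21} = \frac{41}{21} \left(-30\right) = - \frac{410}{7}$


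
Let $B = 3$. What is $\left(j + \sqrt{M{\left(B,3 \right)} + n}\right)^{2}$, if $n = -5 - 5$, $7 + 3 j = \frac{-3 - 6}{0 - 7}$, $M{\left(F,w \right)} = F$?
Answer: $\frac{\left(40 - 21 i \sqrt{7}\right)^{2}}{441} \approx -3.3719 - 10.079 i$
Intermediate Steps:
$j = - \frac{40}{21}$ ($j = - \frac{7}{3} + \frac{\left(-3 - 6\right) \frac{1}{0 - 7}}{3} = - \frac{7}{3} + \frac{\left(-9\right) \frac{1}{-7}}{3} = - \frac{7}{3} + \frac{\left(-9\right) \left(- \frac{1}{7}\right)}{3} = - \frac{7}{3} + \frac{1}{3} \cdot \frac{9}{7} = - \frac{7}{3} + \frac{3}{7} = - \frac{40}{21} \approx -1.9048$)
$n = -10$
$\left(j + \sqrt{M{\left(B,3 \right)} + n}\right)^{2} = \left(- \frac{40}{21} + \sqrt{3 - 10}\right)^{2} = \left(- \frac{40}{21} + \sqrt{-7}\right)^{2} = \left(- \frac{40}{21} + i \sqrt{7}\right)^{2}$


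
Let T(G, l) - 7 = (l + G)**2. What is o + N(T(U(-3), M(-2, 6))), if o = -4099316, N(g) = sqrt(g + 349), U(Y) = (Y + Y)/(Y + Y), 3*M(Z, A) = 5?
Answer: -4099316 + 2*sqrt(817)/3 ≈ -4.0993e+6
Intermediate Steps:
M(Z, A) = 5/3 (M(Z, A) = (1/3)*5 = 5/3)
U(Y) = 1 (U(Y) = (2*Y)/((2*Y)) = (2*Y)*(1/(2*Y)) = 1)
T(G, l) = 7 + (G + l)**2 (T(G, l) = 7 + (l + G)**2 = 7 + (G + l)**2)
N(g) = sqrt(349 + g)
o + N(T(U(-3), M(-2, 6))) = -4099316 + sqrt(349 + (7 + (1 + 5/3)**2)) = -4099316 + sqrt(349 + (7 + (8/3)**2)) = -4099316 + sqrt(349 + (7 + 64/9)) = -4099316 + sqrt(349 + 127/9) = -4099316 + sqrt(3268/9) = -4099316 + 2*sqrt(817)/3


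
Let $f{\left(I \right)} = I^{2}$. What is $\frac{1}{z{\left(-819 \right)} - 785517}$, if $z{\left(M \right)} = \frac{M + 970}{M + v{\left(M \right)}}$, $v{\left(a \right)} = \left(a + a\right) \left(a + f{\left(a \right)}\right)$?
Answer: $- \frac{1097365815}{861999502901506} \approx -1.273 \cdot 10^{-6}$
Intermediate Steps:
$v{\left(a \right)} = 2 a \left(a + a^{2}\right)$ ($v{\left(a \right)} = \left(a + a\right) \left(a + a^{2}\right) = 2 a \left(a + a^{2}\right)$)
$z{\left(M \right)} = \frac{970 + M}{M + 2 M^{2} \left(1 + M\right)}$ ($z{\left(M \right)} = \frac{M + 970}{M + 2 M^{2} \left(1 + M\right)} = \frac{970 + M}{M + 2 M^{2} \left(1 + M\right)}$)
$\frac{1}{z{\left(-819 \right)} - 785517} = \frac{1}{\frac{970 - 819}{\left(-819\right) \left(1 + 2 \left(-819\right) \left(1 - 819\right)\right)} - 785517} = \frac{1}{\left(- \frac{1}{819}\right) \frac{1}{1 + 2 \left(-819\right) \left(-818\right)} 151 - 785517} = \frac{1}{\left(- \frac{1}{819}\right) \frac{1}{1 + 1339884} \cdot 151 - 785517} = \frac{1}{\left(- \frac{1}{819}\right) \frac{1}{1339885} \cdot 151 - 785517} = \frac{1}{- \frac{151}{1097365815} - 785517} = \frac{1}{- \frac{861999502901506}{1097365815}} = - \frac{1097365815}{861999502901506}$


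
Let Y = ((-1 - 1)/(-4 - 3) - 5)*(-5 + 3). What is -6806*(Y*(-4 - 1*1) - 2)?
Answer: 2341264/7 ≈ 3.3447e+5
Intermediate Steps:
Y = 66/7 (Y = (-2/(-7) - 5)*(-2) = (-2*(-⅐) - 5)*(-2) = (2/7 - 5)*(-2) = -33/7*(-2) = 66/7 ≈ 9.4286)
-6806*(Y*(-4 - 1*1) - 2) = -6806*(66*(-4 - 1*1)/7 - 2) = -6806*(66*(-4 - 1)/7 - 2) = -6806*((66/7)*(-5) - 2) = -6806*(-330/7 - 2) = -6806*(-344/7) = 2341264/7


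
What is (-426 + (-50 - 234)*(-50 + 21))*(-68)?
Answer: -531080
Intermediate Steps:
(-426 + (-50 - 234)*(-50 + 21))*(-68) = (-426 - 284*(-29))*(-68) = (-426 + 8236)*(-68) = 7810*(-68) = -531080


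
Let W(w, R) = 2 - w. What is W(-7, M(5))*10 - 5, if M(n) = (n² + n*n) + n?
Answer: 85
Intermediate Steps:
M(n) = n + 2*n² (M(n) = (n² + n²) + n = 2*n² + n = n + 2*n²)
W(-7, M(5))*10 - 5 = (2 - 1*(-7))*10 - 5 = (2 + 7)*10 - 5 = 9*10 - 5 = 90 - 5 = 85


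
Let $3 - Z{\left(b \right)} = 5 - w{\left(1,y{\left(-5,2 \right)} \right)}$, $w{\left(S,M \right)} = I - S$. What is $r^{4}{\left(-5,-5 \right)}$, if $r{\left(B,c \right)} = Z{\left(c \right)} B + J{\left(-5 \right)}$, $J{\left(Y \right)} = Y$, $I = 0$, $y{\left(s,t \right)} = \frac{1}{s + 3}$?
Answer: $10000$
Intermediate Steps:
$y{\left(s,t \right)} = \frac{1}{3 + s}$
$w{\left(S,M \right)} = - S$ ($w{\left(S,M \right)} = 0 - S = - S$)
$Z{\left(b \right)} = -3$ ($Z{\left(b \right)} = 3 - \left(5 - \left(-1\right) 1\right) = 3 - \left(5 - -1\right) = 3 - \left(5 + 1\right) = 3 - 6 = -3$)
$r{\left(B,c \right)} = -5 - 3 B$ ($r{\left(B,c \right)} = - 3 B - 5 = -5 - 3 B$)
$r^{4}{\left(-5,-5 \right)} = \left(-5 - -15\right)^{4} = \left(-5 + 15\right)^{4} = 10^{4} = 10000$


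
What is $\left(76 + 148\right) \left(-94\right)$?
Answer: $-21056$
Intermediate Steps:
$\left(76 + 148\right) \left(-94\right) = 224 \left(-94\right) = -21056$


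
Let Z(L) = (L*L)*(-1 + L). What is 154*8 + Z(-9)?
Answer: 422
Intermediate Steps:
Z(L) = L²*(-1 + L)
154*8 + Z(-9) = 154*8 + (-9)²*(-1 - 9) = 1232 + 81*(-10) = 1232 - 810 = 422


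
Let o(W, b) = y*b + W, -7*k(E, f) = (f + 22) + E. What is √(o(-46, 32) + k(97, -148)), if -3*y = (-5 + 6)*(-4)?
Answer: √357/21 ≈ 0.89974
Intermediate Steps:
y = 4/3 (y = -(-5 + 6)*(-4)/3 = -(-4)/3 = -⅓*(-4) = 4/3 ≈ 1.3333)
k(E, f) = -22/7 - E/7 - f/7 (k(E, f) = -((f + 22) + E)/7 = -((22 + f) + E)/7 = -(22 + E + f)/7 = -22/7 - E/7 - f/7)
o(W, b) = W + 4*b/3 (o(W, b) = 4*b/3 + W = W + 4*b/3)
√(o(-46, 32) + k(97, -148)) = √((-46 + (4/3)*32) + (-22/7 - ⅐*97 - ⅐*(-148))) = √((-46 + 128/3) + (-22/7 - 97/7 + 148/7)) = √(-10/3 + 29/7) = √(17/21) = √357/21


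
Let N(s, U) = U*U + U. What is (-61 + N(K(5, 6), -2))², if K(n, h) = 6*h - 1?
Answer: 3481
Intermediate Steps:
K(n, h) = -1 + 6*h
N(s, U) = U + U² (N(s, U) = U² + U = U + U²)
(-61 + N(K(5, 6), -2))² = (-61 - 2*(1 - 2))² = (-61 - 2*(-1))² = (-61 + 2)² = (-59)² = 3481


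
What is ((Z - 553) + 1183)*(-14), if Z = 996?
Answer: -22764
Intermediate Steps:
((Z - 553) + 1183)*(-14) = ((996 - 553) + 1183)*(-14) = (443 + 1183)*(-14) = 1626*(-14) = -22764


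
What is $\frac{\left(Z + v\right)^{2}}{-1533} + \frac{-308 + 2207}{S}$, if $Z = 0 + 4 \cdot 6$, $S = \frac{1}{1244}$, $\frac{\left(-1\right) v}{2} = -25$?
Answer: $\frac{3621486272}{1533} \approx 2.3624 \cdot 10^{6}$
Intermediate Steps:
$v = 50$ ($v = \left(-2\right) \left(-25\right) = 50$)
$S = \frac{1}{1244} \approx 0.00080386$
$Z = 24$ ($Z = 0 + 24 = 24$)
$\frac{\left(Z + v\right)^{2}}{-1533} + \frac{-308 + 2207}{S} = \frac{\left(24 + 50\right)^{2}}{-1533} + \left(-308 + 2207\right) \frac{1}{\frac{1}{1244}} = 74^{2} \left(- \frac{1}{1533}\right) + 1899 \cdot 1244 = 5476 \left(- \frac{1}{1533}\right) + 2362356 = - \frac{5476}{1533} + 2362356 = \frac{3621486272}{1533}$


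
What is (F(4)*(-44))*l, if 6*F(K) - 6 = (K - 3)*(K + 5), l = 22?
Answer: -2420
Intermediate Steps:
F(K) = 1 + (-3 + K)*(5 + K)/6 (F(K) = 1 + ((K - 3)*(K + 5))/6 = 1 + ((-3 + K)*(5 + K))/6 = 1 + (-3 + K)*(5 + K)/6)
(F(4)*(-44))*l = ((-3/2 + (1/3)*4 + (1/6)*4**2)*(-44))*22 = ((-3/2 + 4/3 + (1/6)*16)*(-44))*22 = ((-3/2 + 4/3 + 8/3)*(-44))*22 = ((5/2)*(-44))*22 = -110*22 = -2420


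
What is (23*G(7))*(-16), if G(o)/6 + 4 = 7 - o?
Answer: 8832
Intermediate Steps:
G(o) = 18 - 6*o (G(o) = -24 + 6*(7 - o) = -24 + (42 - 6*o) = 18 - 6*o)
(23*G(7))*(-16) = (23*(18 - 6*7))*(-16) = (23*(18 - 42))*(-16) = (23*(-24))*(-16) = -552*(-16) = 8832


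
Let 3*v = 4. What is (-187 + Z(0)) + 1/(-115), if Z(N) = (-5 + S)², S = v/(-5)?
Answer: -824227/5175 ≈ -159.27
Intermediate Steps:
v = 4/3 (v = (⅓)*4 = 4/3 ≈ 1.3333)
S = -4/15 (S = (4/3)/(-5) = (4/3)*(-⅕) = -4/15 ≈ -0.26667)
Z(N) = 6241/225 (Z(N) = (-5 - 4/15)² = (-79/15)² = 6241/225)
(-187 + Z(0)) + 1/(-115) = (-187 + 6241/225) + 1/(-115) = -35834/225 - 1/115 = -824227/5175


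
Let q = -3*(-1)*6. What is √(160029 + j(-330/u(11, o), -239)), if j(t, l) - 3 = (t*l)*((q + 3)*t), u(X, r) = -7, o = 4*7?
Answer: 2*I*√134681883/7 ≈ 3315.8*I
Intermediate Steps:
o = 28
q = 18 (q = 3*6 = 18)
j(t, l) = 3 + 21*l*t² (j(t, l) = 3 + (t*l)*((18 + 3)*t) = 3 + (l*t)*(21*t) = 3 + 21*l*t²)
√(160029 + j(-330/u(11, o), -239)) = √(160029 + (3 + 21*(-239)*(-330/(-7))²)) = √(160029 + (3 + 21*(-239)*(-330*(-⅐))²)) = √(160029 + (3 + 21*(-239)*(330/7)²)) = √(160029 + (3 + 21*(-239)*(108900/49))) = √(160029 + (3 - 78081300/7)) = √(160029 - 78081279/7) = √(-76961076/7) = 2*I*√134681883/7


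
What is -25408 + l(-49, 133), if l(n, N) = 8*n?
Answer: -25800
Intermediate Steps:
-25408 + l(-49, 133) = -25408 + 8*(-49) = -25408 - 392 = -25800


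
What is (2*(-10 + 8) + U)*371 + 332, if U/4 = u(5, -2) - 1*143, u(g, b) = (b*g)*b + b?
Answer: -186652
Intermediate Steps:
u(g, b) = b + g*b² (u(g, b) = g*b² + b = b + g*b²)
U = -500 (U = 4*(-2*(1 - 2*5) - 1*143) = 4*(-2*(1 - 10) - 143) = 4*(-2*(-9) - 143) = 4*(18 - 143) = 4*(-125) = -500)
(2*(-10 + 8) + U)*371 + 332 = (2*(-10 + 8) - 500)*371 + 332 = (2*(-2) - 500)*371 + 332 = (-4 - 500)*371 + 332 = -504*371 + 332 = -186984 + 332 = -186652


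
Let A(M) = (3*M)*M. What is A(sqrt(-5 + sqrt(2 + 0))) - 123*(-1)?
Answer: 108 + 3*sqrt(2) ≈ 112.24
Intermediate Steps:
A(M) = 3*M**2
A(sqrt(-5 + sqrt(2 + 0))) - 123*(-1) = 3*(sqrt(-5 + sqrt(2 + 0)))**2 - 123*(-1) = 3*(sqrt(-5 + sqrt(2)))**2 + 123 = 3*(-5 + sqrt(2)) + 123 = (-15 + 3*sqrt(2)) + 123 = 108 + 3*sqrt(2)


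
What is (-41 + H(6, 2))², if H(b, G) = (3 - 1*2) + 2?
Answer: 1444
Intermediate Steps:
H(b, G) = 3 (H(b, G) = (3 - 2) + 2 = 1 + 2 = 3)
(-41 + H(6, 2))² = (-41 + 3)² = (-38)² = 1444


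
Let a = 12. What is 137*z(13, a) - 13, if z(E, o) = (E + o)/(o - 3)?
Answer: 3308/9 ≈ 367.56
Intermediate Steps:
z(E, o) = (E + o)/(-3 + o)
137*z(13, a) - 13 = 137*((13 + 12)/(-3 + 12)) - 13 = 137*(25/9) - 13 = 3425/9 - 13 = 3308/9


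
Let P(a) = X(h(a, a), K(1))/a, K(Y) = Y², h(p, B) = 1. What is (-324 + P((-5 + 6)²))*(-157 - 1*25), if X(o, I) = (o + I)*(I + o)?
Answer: 58240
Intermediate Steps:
X(o, I) = (I + o)² (X(o, I) = (I + o)*(I + o) = (I + o)²)
P(a) = 4/a (P(a) = (1² + 1)²/a = (1 + 1)²/a = 2²/a = 4/a)
(-324 + P((-5 + 6)²))*(-157 - 1*25) = (-324 + 4/((-5 + 6)²))*(-157 - 1*25) = (-324 + 4/(1²))*(-157 - 25) = (-324 + 4/1)*(-182) = (-324 + 4*1)*(-182) = (-324 + 4)*(-182) = -320*(-182) = 58240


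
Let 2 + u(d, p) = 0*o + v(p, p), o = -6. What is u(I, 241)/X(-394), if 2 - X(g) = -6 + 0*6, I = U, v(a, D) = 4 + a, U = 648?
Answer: 243/8 ≈ 30.375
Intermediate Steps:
I = 648
X(g) = 8 (X(g) = 2 - (-6 + 0*6) = 2 - (-6 + 0) = 2 - 1*(-6) = 2 + 6 = 8)
u(d, p) = 2 + p (u(d, p) = -2 + (0*(-6) + (4 + p)) = -2 + (0 + (4 + p)) = -2 + (4 + p) = 2 + p)
u(I, 241)/X(-394) = (2 + 241)/8 = 243*(1/8) = 243/8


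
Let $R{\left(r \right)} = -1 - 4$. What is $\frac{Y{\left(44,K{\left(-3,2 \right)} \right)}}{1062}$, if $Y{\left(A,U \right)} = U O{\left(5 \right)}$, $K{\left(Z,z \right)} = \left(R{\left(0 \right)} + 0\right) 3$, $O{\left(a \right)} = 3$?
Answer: $- \frac{5}{118} \approx -0.042373$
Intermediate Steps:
$R{\left(r \right)} = -5$
$K{\left(Z,z \right)} = -15$ ($K{\left(Z,z \right)} = \left(-5 + 0\right) 3 = \left(-5\right) 3 = -15$)
$Y{\left(A,U \right)} = 3 U$ ($Y{\left(A,U \right)} = U 3 = 3 U$)
$\frac{Y{\left(44,K{\left(-3,2 \right)} \right)}}{1062} = \frac{3 \left(-15\right)}{1062} = \left(-45\right) \frac{1}{1062} = - \frac{5}{118}$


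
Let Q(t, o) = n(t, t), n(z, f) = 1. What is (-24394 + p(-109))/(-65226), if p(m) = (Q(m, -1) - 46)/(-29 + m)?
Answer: 1122109/3000396 ≈ 0.37399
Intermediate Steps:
Q(t, o) = 1
p(m) = -45/(-29 + m) (p(m) = (1 - 46)/(-29 + m) = -45/(-29 + m))
(-24394 + p(-109))/(-65226) = (-24394 - 45/(-29 - 109))/(-65226) = (-24394 - 45/(-138))*(-1/65226) = (-24394 - 45*(-1/138))*(-1/65226) = (-24394 + 15/46)*(-1/65226) = -1122109/46*(-1/65226) = 1122109/3000396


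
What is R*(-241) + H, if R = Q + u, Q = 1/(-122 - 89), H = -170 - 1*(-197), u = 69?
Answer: -3502781/211 ≈ -16601.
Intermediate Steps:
H = 27 (H = -170 + 197 = 27)
Q = -1/211 (Q = 1/(-211) = -1/211 ≈ -0.0047393)
R = 14558/211 (R = -1/211 + 69 = 14558/211 ≈ 68.995)
R*(-241) + H = (14558/211)*(-241) + 27 = -3508478/211 + 27 = -3502781/211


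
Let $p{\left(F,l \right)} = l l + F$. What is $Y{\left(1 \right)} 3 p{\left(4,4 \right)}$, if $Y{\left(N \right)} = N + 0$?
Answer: $60$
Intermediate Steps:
$p{\left(F,l \right)} = F + l^{2}$ ($p{\left(F,l \right)} = l^{2} + F = F + l^{2}$)
$Y{\left(N \right)} = N$
$Y{\left(1 \right)} 3 p{\left(4,4 \right)} = 1 \cdot 3 \left(4 + 4^{2}\right) = 3 \left(4 + 16\right) = 3 \cdot 20 = 60$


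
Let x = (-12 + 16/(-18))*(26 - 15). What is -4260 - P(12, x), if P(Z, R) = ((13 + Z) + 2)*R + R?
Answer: -2612/9 ≈ -290.22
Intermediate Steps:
x = -1276/9 (x = (-12 + 16*(-1/18))*11 = (-12 - 8/9)*11 = -116/9*11 = -1276/9 ≈ -141.78)
P(Z, R) = R + R*(15 + Z) (P(Z, R) = (15 + Z)*R + R = R*(15 + Z) + R = R + R*(15 + Z))
-4260 - P(12, x) = -4260 - (-1276)*(16 + 12)/9 = -4260 - (-1276)*28/9 = -4260 - 1*(-35728/9) = -4260 + 35728/9 = -2612/9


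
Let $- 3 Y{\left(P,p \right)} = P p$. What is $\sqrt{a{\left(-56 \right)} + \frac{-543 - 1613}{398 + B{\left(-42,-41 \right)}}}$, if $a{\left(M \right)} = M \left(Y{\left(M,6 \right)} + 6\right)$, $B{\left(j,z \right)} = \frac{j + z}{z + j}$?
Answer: $\frac{2 i \sqrt{5371737}}{57} \approx 81.323 i$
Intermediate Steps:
$B{\left(j,z \right)} = 1$ ($B{\left(j,z \right)} = \frac{j + z}{j + z} = 1$)
$Y{\left(P,p \right)} = - \frac{P p}{3}$
$a{\left(M \right)} = M \left(6 - 2 M\right)$ ($a{\left(M \right)} = M \left(\left(- \frac{1}{3}\right) M 6 + 6\right) = M \left(- 2 M + 6\right) = M \left(6 - 2 M\right)$)
$\sqrt{a{\left(-56 \right)} + \frac{-543 - 1613}{398 + B{\left(-42,-41 \right)}}} = \sqrt{2 \left(-56\right) \left(3 - -56\right) + \frac{-543 - 1613}{398 + 1}} = \sqrt{2 \left(-56\right) \left(3 + 56\right) - \frac{2156}{399}} = \sqrt{2 \left(-56\right) 59 - \frac{308}{57}} = \sqrt{-6608 - \frac{308}{57}} = \sqrt{- \frac{376964}{57}} = \frac{2 i \sqrt{5371737}}{57}$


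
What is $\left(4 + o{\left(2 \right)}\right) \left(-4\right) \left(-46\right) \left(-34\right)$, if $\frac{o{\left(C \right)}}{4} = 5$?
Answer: $-150144$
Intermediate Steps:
$o{\left(C \right)} = 20$ ($o{\left(C \right)} = 4 \cdot 5 = 20$)
$\left(4 + o{\left(2 \right)}\right) \left(-4\right) \left(-46\right) \left(-34\right) = \left(4 + 20\right) \left(-4\right) \left(-46\right) \left(-34\right) = 24 \left(-4\right) \left(-46\right) \left(-34\right) = \left(-96\right) \left(-46\right) \left(-34\right) = 4416 \left(-34\right) = -150144$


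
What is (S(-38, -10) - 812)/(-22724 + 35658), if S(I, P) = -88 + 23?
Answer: -877/12934 ≈ -0.067806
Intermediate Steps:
S(I, P) = -65
(S(-38, -10) - 812)/(-22724 + 35658) = (-65 - 812)/(-22724 + 35658) = -877/12934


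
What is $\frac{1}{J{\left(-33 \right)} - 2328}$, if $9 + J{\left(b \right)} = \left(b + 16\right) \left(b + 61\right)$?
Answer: $- \frac{1}{2813} \approx -0.00035549$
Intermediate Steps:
$J{\left(b \right)} = -9 + \left(16 + b\right) \left(61 + b\right)$ ($J{\left(b \right)} = -9 + \left(b + 16\right) \left(b + 61\right) = -9 + \left(16 + b\right) \left(61 + b\right)$)
$\frac{1}{J{\left(-33 \right)} - 2328} = \frac{1}{\left(967 + \left(-33\right)^{2} + 77 \left(-33\right)\right) - 2328} = \frac{1}{\left(967 + 1089 - 2541\right) - 2328} = \frac{1}{-485 - 2328} = \frac{1}{-2813} = - \frac{1}{2813}$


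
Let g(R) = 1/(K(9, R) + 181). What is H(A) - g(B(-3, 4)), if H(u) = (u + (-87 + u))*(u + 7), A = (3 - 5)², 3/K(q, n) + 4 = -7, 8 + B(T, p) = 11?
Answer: -1727583/1988 ≈ -869.01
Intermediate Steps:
B(T, p) = 3 (B(T, p) = -8 + 11 = 3)
K(q, n) = -3/11 (K(q, n) = 3/(-4 - 7) = 3/(-11) = 3*(-1/11) = -3/11)
g(R) = 11/1988 (g(R) = 1/(-3/11 + 181) = 1/(1988/11) = 11/1988)
A = 4 (A = (-2)² = 4)
H(u) = (-87 + 2*u)*(7 + u)
H(A) - g(B(-3, 4)) = (-609 - 73*4 + 2*4²) - 1*11/1988 = (-609 - 292 + 2*16) - 11/1988 = (-609 - 292 + 32) - 11/1988 = -869 - 11/1988 = -1727583/1988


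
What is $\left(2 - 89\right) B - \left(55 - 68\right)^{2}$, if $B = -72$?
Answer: $6095$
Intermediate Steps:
$\left(2 - 89\right) B - \left(55 - 68\right)^{2} = \left(2 - 89\right) \left(-72\right) - \left(55 - 68\right)^{2} = \left(-87\right) \left(-72\right) - \left(-13\right)^{2} = 6264 - 169 = 6095$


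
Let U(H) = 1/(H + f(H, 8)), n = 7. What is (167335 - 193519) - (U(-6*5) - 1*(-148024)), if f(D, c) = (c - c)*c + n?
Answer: -4006783/23 ≈ -1.7421e+5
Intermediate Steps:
f(D, c) = 7 (f(D, c) = (c - c)*c + 7 = 0*c + 7 = 0 + 7 = 7)
U(H) = 1/(7 + H) (U(H) = 1/(H + 7) = 1/(7 + H))
(167335 - 193519) - (U(-6*5) - 1*(-148024)) = (167335 - 193519) - (1/(7 - 6*5) - 1*(-148024)) = -26184 - (1/(7 - 30) + 148024) = -26184 - (1/(-23) + 148024) = -26184 - (-1/23 + 148024) = -26184 - 1*3404551/23 = -26184 - 3404551/23 = -4006783/23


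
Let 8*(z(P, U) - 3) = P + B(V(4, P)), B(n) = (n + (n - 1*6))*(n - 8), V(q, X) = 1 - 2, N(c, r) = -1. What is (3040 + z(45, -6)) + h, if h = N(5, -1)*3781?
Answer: -5787/8 ≈ -723.38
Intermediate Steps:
V(q, X) = -1
B(n) = (-8 + n)*(-6 + 2*n) (B(n) = (n + (n - 6))*(-8 + n) = (n + (-6 + n))*(-8 + n) = (-6 + 2*n)*(-8 + n) = (-8 + n)*(-6 + 2*n))
h = -3781 (h = -1*3781 = -3781)
z(P, U) = 12 + P/8 (z(P, U) = 3 + (P + (48 - 22*(-1) + 2*(-1)²))/8 = 3 + (P + (48 + 22 + 2*1))/8 = 3 + (P + (48 + 22 + 2))/8 = 3 + (P + 72)/8 = 3 + (72 + P)/8 = 3 + (9 + P/8) = 12 + P/8)
(3040 + z(45, -6)) + h = (3040 + (12 + (⅛)*45)) - 3781 = (3040 + (12 + 45/8)) - 3781 = (3040 + 141/8) - 3781 = 24461/8 - 3781 = -5787/8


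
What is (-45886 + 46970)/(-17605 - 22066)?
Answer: -1084/39671 ≈ -0.027325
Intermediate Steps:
(-45886 + 46970)/(-17605 - 22066) = 1084/(-39671) = 1084*(-1/39671) = -1084/39671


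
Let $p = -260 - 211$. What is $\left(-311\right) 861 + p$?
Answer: $-268242$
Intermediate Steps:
$p = -471$ ($p = -260 - 211 = -471$)
$\left(-311\right) 861 + p = \left(-311\right) 861 - 471 = -267771 - 471 = -268242$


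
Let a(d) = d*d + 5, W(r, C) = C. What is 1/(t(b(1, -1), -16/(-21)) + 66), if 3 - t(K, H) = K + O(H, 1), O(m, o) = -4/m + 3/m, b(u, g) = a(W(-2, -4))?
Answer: 16/789 ≈ 0.020279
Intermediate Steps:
a(d) = 5 + d**2 (a(d) = d**2 + 5 = 5 + d**2)
b(u, g) = 21 (b(u, g) = 5 + (-4)**2 = 5 + 16 = 21)
O(m, o) = -1/m
t(K, H) = 3 + 1/H - K (t(K, H) = 3 - (K - 1/H) = 3 + (1/H - K) = 3 + 1/H - K)
1/(t(b(1, -1), -16/(-21)) + 66) = 1/((3 + 1/(-16/(-21)) - 1*21) + 66) = 1/((3 + 1/(-16*(-1/21)) - 21) + 66) = 1/((3 + 1/(16/21) - 21) + 66) = 1/((3 + 21/16 - 21) + 66) = 1/(-267/16 + 66) = 1/(789/16) = 16/789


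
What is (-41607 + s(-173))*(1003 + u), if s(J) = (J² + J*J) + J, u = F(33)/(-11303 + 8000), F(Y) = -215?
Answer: 19964885224/1101 ≈ 1.8133e+7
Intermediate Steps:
u = 215/3303 (u = -215/(-11303 + 8000) = -215/(-3303) = -215*(-1/3303) = 215/3303 ≈ 0.065092)
s(J) = J + 2*J² (s(J) = (J² + J²) + J = 2*J² + J = J + 2*J²)
(-41607 + s(-173))*(1003 + u) = (-41607 - 173*(1 + 2*(-173)))*(1003 + 215/3303) = (-41607 - 173*(1 - 346))*(3313124/3303) = (-41607 - 173*(-345))*(3313124/3303) = (-41607 + 59685)*(3313124/3303) = 18078*(3313124/3303) = 19964885224/1101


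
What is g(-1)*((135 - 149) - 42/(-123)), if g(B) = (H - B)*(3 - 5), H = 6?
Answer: 7840/41 ≈ 191.22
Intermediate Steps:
g(B) = -12 + 2*B (g(B) = (6 - B)*(3 - 5) = (6 - B)*(-2) = -12 + 2*B)
g(-1)*((135 - 149) - 42/(-123)) = (-12 + 2*(-1))*((135 - 149) - 42/(-123)) = (-12 - 2)*(-14 - 42*(-1/123)) = -14*(-14 + 14/41) = -14*(-560/41) = 7840/41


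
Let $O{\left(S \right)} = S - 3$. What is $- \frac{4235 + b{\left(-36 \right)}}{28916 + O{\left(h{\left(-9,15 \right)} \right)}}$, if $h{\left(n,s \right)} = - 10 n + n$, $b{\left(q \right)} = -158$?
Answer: $- \frac{4077}{28994} \approx -0.14062$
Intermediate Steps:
$h{\left(n,s \right)} = - 9 n$
$O{\left(S \right)} = -3 + S$
$- \frac{4235 + b{\left(-36 \right)}}{28916 + O{\left(h{\left(-9,15 \right)} \right)}} = - \frac{4235 - 158}{28916 - -78} = - \frac{4077}{28916 + \left(-3 + 81\right)} = - \frac{4077}{28916 + 78} = - \frac{4077}{28994}$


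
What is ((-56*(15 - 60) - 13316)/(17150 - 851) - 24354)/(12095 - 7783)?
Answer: -198478321/35140644 ≈ -5.6481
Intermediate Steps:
((-56*(15 - 60) - 13316)/(17150 - 851) - 24354)/(12095 - 7783) = ((-56*(-45) - 13316)/16299 - 24354)/4312 = ((2520 - 13316)*(1/16299) - 24354)*(1/4312) = (-10796*1/16299 - 24354)*(1/4312) = (-10796/16299 - 24354)*(1/4312) = -396956642/16299*1/4312 = -198478321/35140644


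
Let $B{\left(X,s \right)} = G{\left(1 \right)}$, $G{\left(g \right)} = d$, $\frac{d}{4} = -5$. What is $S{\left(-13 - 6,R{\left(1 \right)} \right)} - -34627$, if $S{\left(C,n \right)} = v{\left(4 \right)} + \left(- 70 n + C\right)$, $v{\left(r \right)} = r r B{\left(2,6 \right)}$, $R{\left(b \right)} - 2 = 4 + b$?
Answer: $33798$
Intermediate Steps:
$R{\left(b \right)} = 6 + b$ ($R{\left(b \right)} = 2 + \left(4 + b\right) = 6 + b$)
$d = -20$ ($d = 4 \left(-5\right) = -20$)
$G{\left(g \right)} = -20$
$B{\left(X,s \right)} = -20$
$v{\left(r \right)} = - 20 r^{2}$ ($v{\left(r \right)} = r r \left(-20\right) = r^{2} \left(-20\right) = - 20 r^{2}$)
$S{\left(C,n \right)} = -320 + C - 70 n$ ($S{\left(C,n \right)} = - 20 \cdot 4^{2} + \left(- 70 n + C\right) = \left(-20\right) 16 + \left(C - 70 n\right) = -320 + \left(C - 70 n\right) = -320 + C - 70 n$)
$S{\left(-13 - 6,R{\left(1 \right)} \right)} - -34627 = \left(-320 - 19 - 70 \left(6 + 1\right)\right) - -34627 = \left(-320 - 19 - 490\right) + 34627 = -829 + 34627 = 33798$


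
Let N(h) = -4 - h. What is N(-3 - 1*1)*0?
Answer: 0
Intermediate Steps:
N(-3 - 1*1)*0 = (-4 - (-3 - 1*1))*0 = (-4 - (-3 - 1))*0 = (-4 - 1*(-4))*0 = (-4 + 4)*0 = 0*0 = 0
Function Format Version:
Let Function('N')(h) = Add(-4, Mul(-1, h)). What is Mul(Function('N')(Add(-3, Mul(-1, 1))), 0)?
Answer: 0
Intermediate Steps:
Mul(Function('N')(Add(-3, Mul(-1, 1))), 0) = Mul(Add(-4, Mul(-1, Add(-3, Mul(-1, 1)))), 0) = Mul(Add(-4, Mul(-1, Add(-3, -1))), 0) = Mul(Add(-4, Mul(-1, -4)), 0) = Mul(Add(-4, 4), 0) = Mul(0, 0) = 0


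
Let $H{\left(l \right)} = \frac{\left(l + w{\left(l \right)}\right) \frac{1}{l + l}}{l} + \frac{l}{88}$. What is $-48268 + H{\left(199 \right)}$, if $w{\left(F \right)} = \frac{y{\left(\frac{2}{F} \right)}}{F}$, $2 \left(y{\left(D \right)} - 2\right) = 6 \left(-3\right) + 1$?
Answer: $- \frac{33471936241457}{693492712} \approx -48266.0$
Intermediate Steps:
$y{\left(D \right)} = - \frac{13}{2}$ ($y{\left(D \right)} = 2 + \frac{6 \left(-3\right) + 1}{2} = 2 + \frac{-18 + 1}{2} = 2 + \frac{1}{2} \left(-17\right) = 2 - \frac{17}{2} = - \frac{13}{2}$)
$w{\left(F \right)} = - \frac{13}{2 F}$
$H{\left(l \right)} = \frac{l}{88} + \frac{l - \frac{13}{2 l}}{2 l^{2}}$ ($H{\left(l \right)} = \frac{\left(l - \frac{13}{2 l}\right) \frac{1}{l + l}}{l} + \frac{l}{88} = \frac{\left(l - \frac{13}{2 l}\right) \frac{1}{2 l}}{l} + l \frac{1}{88} = \frac{\left(l - \frac{13}{2 l}\right) \frac{1}{2 l}}{l} + \frac{l}{88} = \frac{\frac{1}{2} \frac{1}{l} \left(l - \frac{13}{2 l}\right)}{l} + \frac{l}{88} = \frac{l - \frac{13}{2 l}}{2 l^{2}} + \frac{l}{88} = \frac{l}{88} + \frac{l - \frac{13}{2 l}}{2 l^{2}}$)
$-48268 + H{\left(199 \right)} = -48268 + \frac{-286 + 199^{2} \left(44 + 199^{2}\right)}{88 \cdot 7880599} = -48268 + \frac{1}{88} \cdot \frac{1}{7880599} \left(-286 + 39601 \left(44 + 39601\right)\right) = -48268 + \frac{1}{88} \cdot \frac{1}{7880599} \left(-286 + 39601 \cdot 39645\right) = -48268 + \frac{1}{88} \cdot \frac{1}{7880599} \left(-286 + 1569981645\right) = -48268 + \frac{1}{88} \cdot \frac{1}{7880599} \cdot 1569981359 = -48268 + \frac{1569981359}{693492712} = - \frac{33471936241457}{693492712}$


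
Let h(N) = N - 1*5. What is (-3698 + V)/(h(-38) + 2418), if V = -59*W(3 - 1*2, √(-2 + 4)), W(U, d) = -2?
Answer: -716/475 ≈ -1.5074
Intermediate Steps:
h(N) = -5 + N (h(N) = N - 5 = -5 + N)
V = 118 (V = -59*(-2) = 118)
(-3698 + V)/(h(-38) + 2418) = (-3698 + 118)/((-5 - 38) + 2418) = -3580/(-43 + 2418) = -3580/2375 = -3580*1/2375 = -716/475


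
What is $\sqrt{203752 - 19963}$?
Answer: $9 \sqrt{2269} \approx 428.71$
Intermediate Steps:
$\sqrt{203752 - 19963} = \sqrt{183789} = 9 \sqrt{2269}$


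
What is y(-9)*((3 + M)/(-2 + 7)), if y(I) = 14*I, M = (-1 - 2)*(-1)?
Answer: -756/5 ≈ -151.20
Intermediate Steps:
M = 3 (M = -3*(-1) = 3)
y(-9)*((3 + M)/(-2 + 7)) = (14*(-9))*((3 + 3)/(-2 + 7)) = -756/5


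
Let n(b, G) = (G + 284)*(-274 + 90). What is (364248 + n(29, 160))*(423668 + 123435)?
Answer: 154585046856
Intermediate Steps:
n(b, G) = -52256 - 184*G (n(b, G) = (284 + G)*(-184) = -52256 - 184*G)
(364248 + n(29, 160))*(423668 + 123435) = (364248 + (-52256 - 184*160))*(423668 + 123435) = (364248 + (-52256 - 29440))*547103 = (364248 - 81696)*547103 = 282552*547103 = 154585046856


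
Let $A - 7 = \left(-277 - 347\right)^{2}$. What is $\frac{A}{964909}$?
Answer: $\frac{389383}{964909} \approx 0.40354$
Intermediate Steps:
$A = 389383$ ($A = 7 + \left(-277 - 347\right)^{2} = 7 + \left(-624\right)^{2} = 7 + 389376 = 389383$)
$\frac{A}{964909} = \frac{389383}{964909}$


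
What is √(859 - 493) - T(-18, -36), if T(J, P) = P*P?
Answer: -1296 + √366 ≈ -1276.9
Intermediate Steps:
T(J, P) = P²
√(859 - 493) - T(-18, -36) = √(859 - 493) - 1*(-36)² = √366 - 1*1296 = √366 - 1296 = -1296 + √366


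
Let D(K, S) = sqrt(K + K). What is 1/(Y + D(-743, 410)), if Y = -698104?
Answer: -349052/243674598151 - I*sqrt(1486)/487349196302 ≈ -1.4325e-6 - 7.9099e-11*I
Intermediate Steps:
D(K, S) = sqrt(2)*sqrt(K) (D(K, S) = sqrt(2*K) = sqrt(2)*sqrt(K))
1/(Y + D(-743, 410)) = 1/(-698104 + sqrt(2)*sqrt(-743)) = 1/(-698104 + sqrt(2)*(I*sqrt(743))) = 1/(-698104 + I*sqrt(1486))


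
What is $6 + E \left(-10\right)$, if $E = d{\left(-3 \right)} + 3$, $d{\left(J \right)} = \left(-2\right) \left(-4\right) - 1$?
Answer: $-94$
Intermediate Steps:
$d{\left(J \right)} = 7$ ($d{\left(J \right)} = 8 - 1 = 7$)
$E = 10$ ($E = 7 + 3 = 10$)
$6 + E \left(-10\right) = 6 + 10 \left(-10\right) = 6 - 100 = -94$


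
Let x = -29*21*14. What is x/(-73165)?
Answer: 8526/73165 ≈ 0.11653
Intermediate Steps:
x = -8526 (x = -609*14 = -8526)
x/(-73165) = -8526/(-73165) = -8526*(-1/73165) = 8526/73165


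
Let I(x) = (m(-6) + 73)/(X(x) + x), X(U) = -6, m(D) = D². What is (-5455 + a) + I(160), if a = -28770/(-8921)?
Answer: -680805591/124894 ≈ -5451.1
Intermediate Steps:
I(x) = 109/(-6 + x) (I(x) = ((-6)² + 73)/(-6 + x) = (36 + 73)/(-6 + x) = 109/(-6 + x))
a = 28770/8921 (a = -28770*(-1/8921) = 28770/8921 ≈ 3.2250)
(-5455 + a) + I(160) = (-5455 + 28770/8921) + 109/(-6 + 160) = -48635285/8921 + 109/154 = -680805591/124894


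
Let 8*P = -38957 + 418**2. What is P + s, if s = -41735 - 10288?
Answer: -280417/8 ≈ -35052.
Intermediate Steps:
s = -52023
P = 135767/8 (P = (-38957 + 418**2)/8 = (-38957 + 174724)/8 = (1/8)*135767 = 135767/8 ≈ 16971.)
P + s = 135767/8 - 52023 = -280417/8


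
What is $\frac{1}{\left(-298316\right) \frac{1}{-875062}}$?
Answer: $\frac{437531}{149158} \approx 2.9333$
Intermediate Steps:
$\frac{1}{\left(-298316\right) \frac{1}{-875062}} = \frac{1}{\left(-298316\right) \left(- \frac{1}{875062}\right)} = \frac{1}{\frac{149158}{437531}} = \frac{437531}{149158}$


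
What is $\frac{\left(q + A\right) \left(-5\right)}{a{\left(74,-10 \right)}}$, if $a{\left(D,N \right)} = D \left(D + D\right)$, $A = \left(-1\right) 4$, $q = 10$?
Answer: $- \frac{15}{5476} \approx -0.0027392$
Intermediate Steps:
$A = -4$
$a{\left(D,N \right)} = 2 D^{2}$ ($a{\left(D,N \right)} = D 2 D = 2 D^{2}$)
$\frac{\left(q + A\right) \left(-5\right)}{a{\left(74,-10 \right)}} = \frac{\left(10 - 4\right) \left(-5\right)}{2 \cdot 74^{2}} = \frac{6 \left(-5\right)}{2 \cdot 5476} = - \frac{30}{10952} = \left(-30\right) \frac{1}{10952} = - \frac{15}{5476}$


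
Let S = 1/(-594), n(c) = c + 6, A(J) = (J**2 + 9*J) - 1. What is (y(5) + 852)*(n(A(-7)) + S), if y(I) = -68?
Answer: -2096024/297 ≈ -7057.3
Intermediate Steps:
A(J) = -1 + J**2 + 9*J
n(c) = 6 + c
S = -1/594 ≈ -0.0016835
(y(5) + 852)*(n(A(-7)) + S) = (-68 + 852)*((6 + (-1 + (-7)**2 + 9*(-7))) - 1/594) = 784*((6 + (-1 + 49 - 63)) - 1/594) = 784*((6 - 15) - 1/594) = 784*(-9 - 1/594) = 784*(-5347/594) = -2096024/297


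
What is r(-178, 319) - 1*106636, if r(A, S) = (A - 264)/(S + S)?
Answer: -34017105/319 ≈ -1.0664e+5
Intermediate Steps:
r(A, S) = (-264 + A)/(2*S) (r(A, S) = (-264 + A)/((2*S)) = (-264 + A)*(1/(2*S)) = (-264 + A)/(2*S))
r(-178, 319) - 1*106636 = (½)*(-264 - 178)/319 - 1*106636 = (½)*(1/319)*(-442) - 106636 = -221/319 - 106636 = -34017105/319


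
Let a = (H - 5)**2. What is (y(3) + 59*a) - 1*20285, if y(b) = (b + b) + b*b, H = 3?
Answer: -20034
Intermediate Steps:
y(b) = b**2 + 2*b (y(b) = 2*b + b**2 = b**2 + 2*b)
a = 4 (a = (3 - 5)**2 = (-2)**2 = 4)
(y(3) + 59*a) - 1*20285 = (3*(2 + 3) + 59*4) - 1*20285 = (3*5 + 236) - 20285 = (15 + 236) - 20285 = 251 - 20285 = -20034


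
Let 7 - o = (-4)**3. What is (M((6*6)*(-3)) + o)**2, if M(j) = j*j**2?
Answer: 1586695448881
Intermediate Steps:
o = 71 (o = 7 - 1*(-4)**3 = 7 - 1*(-64) = 7 + 64 = 71)
M(j) = j**3
(M((6*6)*(-3)) + o)**2 = (((6*6)*(-3))**3 + 71)**2 = ((36*(-3))**3 + 71)**2 = ((-108)**3 + 71)**2 = (-1259712 + 71)**2 = (-1259641)**2 = 1586695448881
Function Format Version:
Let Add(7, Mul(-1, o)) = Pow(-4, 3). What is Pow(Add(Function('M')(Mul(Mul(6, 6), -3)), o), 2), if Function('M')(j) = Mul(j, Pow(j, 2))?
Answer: 1586695448881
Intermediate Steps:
o = 71 (o = Add(7, Mul(-1, Pow(-4, 3))) = Add(7, Mul(-1, -64)) = Add(7, 64) = 71)
Function('M')(j) = Pow(j, 3)
Pow(Add(Function('M')(Mul(Mul(6, 6), -3)), o), 2) = Pow(Add(Pow(Mul(Mul(6, 6), -3), 3), 71), 2) = Pow(Add(Pow(Mul(36, -3), 3), 71), 2) = Pow(Add(Pow(-108, 3), 71), 2) = Pow(Add(-1259712, 71), 2) = Pow(-1259641, 2) = 1586695448881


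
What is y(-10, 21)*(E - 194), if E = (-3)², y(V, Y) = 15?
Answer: -2775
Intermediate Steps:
E = 9
y(-10, 21)*(E - 194) = 15*(9 - 194) = 15*(-185) = -2775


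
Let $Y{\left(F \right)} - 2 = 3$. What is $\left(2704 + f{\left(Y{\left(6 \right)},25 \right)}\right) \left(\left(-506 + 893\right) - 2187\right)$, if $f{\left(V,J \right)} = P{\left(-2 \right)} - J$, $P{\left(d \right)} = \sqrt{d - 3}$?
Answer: $-4822200 - 1800 i \sqrt{5} \approx -4.8222 \cdot 10^{6} - 4024.9 i$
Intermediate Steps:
$Y{\left(F \right)} = 5$ ($Y{\left(F \right)} = 2 + 3 = 5$)
$P{\left(d \right)} = \sqrt{-3 + d}$
$f{\left(V,J \right)} = - J + i \sqrt{5}$ ($f{\left(V,J \right)} = \sqrt{-3 - 2} - J = \sqrt{-5} - J = i \sqrt{5} - J = - J + i \sqrt{5}$)
$\left(2704 + f{\left(Y{\left(6 \right)},25 \right)}\right) \left(\left(-506 + 893\right) - 2187\right) = \left(2704 + \left(\left(-1\right) 25 + i \sqrt{5}\right)\right) \left(\left(-506 + 893\right) - 2187\right) = \left(2704 - \left(25 - i \sqrt{5}\right)\right) \left(387 - 2187\right) = \left(2679 + i \sqrt{5}\right) \left(-1800\right) = -4822200 - 1800 i \sqrt{5}$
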